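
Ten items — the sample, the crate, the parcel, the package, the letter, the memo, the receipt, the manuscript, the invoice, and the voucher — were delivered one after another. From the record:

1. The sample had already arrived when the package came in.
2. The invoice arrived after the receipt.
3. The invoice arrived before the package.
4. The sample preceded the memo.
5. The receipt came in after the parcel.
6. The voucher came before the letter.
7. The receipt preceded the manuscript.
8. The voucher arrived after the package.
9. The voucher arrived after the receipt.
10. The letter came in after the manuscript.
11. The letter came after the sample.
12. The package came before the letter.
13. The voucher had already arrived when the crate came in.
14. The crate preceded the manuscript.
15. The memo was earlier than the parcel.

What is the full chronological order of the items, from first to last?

The constraints fix every adjacent pair, so only one ordering works:
the sample → the memo → the parcel → the receipt → the invoice → the package → the voucher → the crate → the manuscript → the letter.

the sample, the memo, the parcel, the receipt, the invoice, the package, the voucher, the crate, the manuscript, the letter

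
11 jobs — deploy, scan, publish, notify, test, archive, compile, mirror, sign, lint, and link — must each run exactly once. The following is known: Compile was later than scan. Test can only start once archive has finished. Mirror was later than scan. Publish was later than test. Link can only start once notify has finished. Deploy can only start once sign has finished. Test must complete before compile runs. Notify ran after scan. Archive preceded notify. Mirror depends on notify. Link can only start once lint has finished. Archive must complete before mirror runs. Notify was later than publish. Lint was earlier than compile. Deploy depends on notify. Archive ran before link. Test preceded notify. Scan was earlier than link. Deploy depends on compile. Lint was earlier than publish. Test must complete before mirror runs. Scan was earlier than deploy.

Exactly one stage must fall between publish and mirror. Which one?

notify

Tracing the constraints gives publish → notify → mirror, so notify sits after publish and before mirror.
No other stage is forced both after publish and before mirror.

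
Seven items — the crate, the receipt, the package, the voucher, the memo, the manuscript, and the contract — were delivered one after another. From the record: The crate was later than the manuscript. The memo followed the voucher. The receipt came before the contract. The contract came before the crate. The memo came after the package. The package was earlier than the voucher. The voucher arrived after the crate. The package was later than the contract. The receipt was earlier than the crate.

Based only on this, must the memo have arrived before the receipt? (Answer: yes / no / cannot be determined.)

Tracing the constraints gives the receipt → the contract → the package → the memo, so the receipt must come before the memo.
That means the memo cannot be before the receipt.

no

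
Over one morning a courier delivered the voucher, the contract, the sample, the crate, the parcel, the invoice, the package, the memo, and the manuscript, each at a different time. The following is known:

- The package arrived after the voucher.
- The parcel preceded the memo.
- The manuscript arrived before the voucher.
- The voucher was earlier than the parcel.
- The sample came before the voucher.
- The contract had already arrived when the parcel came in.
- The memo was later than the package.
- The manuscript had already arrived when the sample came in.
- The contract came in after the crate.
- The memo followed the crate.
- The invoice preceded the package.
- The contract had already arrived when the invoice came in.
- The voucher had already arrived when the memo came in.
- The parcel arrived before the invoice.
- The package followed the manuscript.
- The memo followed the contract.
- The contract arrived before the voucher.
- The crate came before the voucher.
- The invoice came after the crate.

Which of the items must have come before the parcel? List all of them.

Directly stated before the parcel: the contract and the voucher.
The crate reaches the parcel via the crate → the contract → the parcel.
The manuscript reaches the parcel via the manuscript → the voucher → the parcel.
The sample reaches the parcel via the sample → the voucher → the parcel.
No chain forces the package (or any of the others) ahead of the parcel.

the contract, the crate, the manuscript, the sample, the voucher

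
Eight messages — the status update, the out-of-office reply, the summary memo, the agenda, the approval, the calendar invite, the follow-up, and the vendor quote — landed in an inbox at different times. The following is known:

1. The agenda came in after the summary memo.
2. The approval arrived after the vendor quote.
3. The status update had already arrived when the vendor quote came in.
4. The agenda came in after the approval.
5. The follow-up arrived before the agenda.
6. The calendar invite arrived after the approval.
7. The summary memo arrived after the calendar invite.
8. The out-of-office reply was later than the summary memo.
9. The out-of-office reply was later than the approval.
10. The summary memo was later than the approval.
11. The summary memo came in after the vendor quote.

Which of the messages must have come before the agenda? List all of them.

Directly stated before the agenda: the approval, the follow-up, and the summary memo.
The calendar invite reaches the agenda via the calendar invite → the summary memo → the agenda.
The status update reaches the agenda via the status update → the vendor quote → the approval → the agenda.
The vendor quote reaches the agenda via the vendor quote → the approval → the agenda.
No chain forces the out-of-office reply ahead of the agenda.

the approval, the calendar invite, the follow-up, the status update, the summary memo, the vendor quote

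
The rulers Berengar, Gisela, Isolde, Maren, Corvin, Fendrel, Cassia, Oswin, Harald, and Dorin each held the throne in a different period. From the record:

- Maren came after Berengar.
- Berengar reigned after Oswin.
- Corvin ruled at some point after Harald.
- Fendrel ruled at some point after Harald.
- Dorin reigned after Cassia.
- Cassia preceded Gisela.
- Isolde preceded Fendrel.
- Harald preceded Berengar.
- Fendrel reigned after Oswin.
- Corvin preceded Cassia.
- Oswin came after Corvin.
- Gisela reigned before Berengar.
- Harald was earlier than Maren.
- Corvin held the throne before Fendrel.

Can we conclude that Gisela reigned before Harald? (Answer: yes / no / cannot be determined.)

Tracing the constraints gives Harald → Corvin → Cassia → Gisela, so Harald must come before Gisela.
That means Gisela cannot be before Harald.

no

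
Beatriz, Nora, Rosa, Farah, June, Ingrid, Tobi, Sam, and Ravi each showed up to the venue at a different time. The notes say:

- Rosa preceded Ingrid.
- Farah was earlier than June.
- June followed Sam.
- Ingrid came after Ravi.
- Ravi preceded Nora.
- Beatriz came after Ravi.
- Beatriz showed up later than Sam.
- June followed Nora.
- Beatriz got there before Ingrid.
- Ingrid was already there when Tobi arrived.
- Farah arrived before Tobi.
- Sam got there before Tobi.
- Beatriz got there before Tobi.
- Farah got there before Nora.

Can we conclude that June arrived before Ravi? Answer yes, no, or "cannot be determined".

no

Tracing the constraints gives Ravi → Nora → June, so Ravi must come before June.
That means June cannot be before Ravi.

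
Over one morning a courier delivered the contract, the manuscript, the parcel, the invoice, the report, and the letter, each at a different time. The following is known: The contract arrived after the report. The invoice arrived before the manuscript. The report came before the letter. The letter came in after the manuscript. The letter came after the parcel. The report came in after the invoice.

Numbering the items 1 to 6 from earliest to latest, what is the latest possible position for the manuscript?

The manuscript must come before the letter — 1 item forced after it.
Everything else can be placed before the manuscript in some valid order, so the manuscript can sit as late as position 6 − 1 = 5.

5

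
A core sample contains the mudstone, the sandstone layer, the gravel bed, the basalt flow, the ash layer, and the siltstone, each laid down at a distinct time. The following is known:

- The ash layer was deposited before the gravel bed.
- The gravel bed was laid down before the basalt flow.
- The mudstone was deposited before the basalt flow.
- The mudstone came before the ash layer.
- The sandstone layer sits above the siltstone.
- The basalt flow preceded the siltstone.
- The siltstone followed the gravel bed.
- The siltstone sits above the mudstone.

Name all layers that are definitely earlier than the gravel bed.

Directly stated before the gravel bed: the ash layer.
The mudstone reaches the gravel bed via the mudstone → the ash layer → the gravel bed.
No chain forces the basalt flow (or any of the others) ahead of the gravel bed.

the ash layer, the mudstone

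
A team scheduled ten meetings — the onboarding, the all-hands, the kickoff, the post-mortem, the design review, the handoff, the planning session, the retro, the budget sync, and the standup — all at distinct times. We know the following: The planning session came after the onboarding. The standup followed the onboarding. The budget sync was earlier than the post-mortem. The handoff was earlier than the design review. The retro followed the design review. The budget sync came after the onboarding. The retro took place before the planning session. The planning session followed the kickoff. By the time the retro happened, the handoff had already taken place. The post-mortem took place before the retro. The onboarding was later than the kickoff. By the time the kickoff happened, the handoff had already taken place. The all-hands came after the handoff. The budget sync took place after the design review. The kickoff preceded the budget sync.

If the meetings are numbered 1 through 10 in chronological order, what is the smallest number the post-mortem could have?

6

The budget sync, the design review, the handoff, the kickoff, and the onboarding must all come before the post-mortem — 5 forced predecessors.
Nothing else is forced ahead of the post-mortem, so its earliest slot is position 5 + 1 = 6.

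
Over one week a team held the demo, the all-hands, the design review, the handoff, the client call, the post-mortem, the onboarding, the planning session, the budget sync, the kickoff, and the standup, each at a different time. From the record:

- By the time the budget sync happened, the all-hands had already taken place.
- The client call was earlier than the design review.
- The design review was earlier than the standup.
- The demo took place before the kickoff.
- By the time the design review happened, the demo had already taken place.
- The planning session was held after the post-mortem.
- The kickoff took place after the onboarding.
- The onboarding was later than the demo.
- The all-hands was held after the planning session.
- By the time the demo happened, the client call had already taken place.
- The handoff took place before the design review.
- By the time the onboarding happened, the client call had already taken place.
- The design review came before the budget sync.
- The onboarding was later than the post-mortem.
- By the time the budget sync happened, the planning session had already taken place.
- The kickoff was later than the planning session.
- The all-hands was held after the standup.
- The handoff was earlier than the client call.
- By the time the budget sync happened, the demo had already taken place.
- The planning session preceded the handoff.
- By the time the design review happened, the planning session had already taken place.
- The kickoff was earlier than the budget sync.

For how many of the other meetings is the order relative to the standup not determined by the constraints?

Forced before the standup: the client call, the demo, the design review, the handoff, the planning session, and the post-mortem; forced after the standup: the all-hands and the budget sync.
That leaves the kickoff and the onboarding with no forced order relative to the standup — 2.

2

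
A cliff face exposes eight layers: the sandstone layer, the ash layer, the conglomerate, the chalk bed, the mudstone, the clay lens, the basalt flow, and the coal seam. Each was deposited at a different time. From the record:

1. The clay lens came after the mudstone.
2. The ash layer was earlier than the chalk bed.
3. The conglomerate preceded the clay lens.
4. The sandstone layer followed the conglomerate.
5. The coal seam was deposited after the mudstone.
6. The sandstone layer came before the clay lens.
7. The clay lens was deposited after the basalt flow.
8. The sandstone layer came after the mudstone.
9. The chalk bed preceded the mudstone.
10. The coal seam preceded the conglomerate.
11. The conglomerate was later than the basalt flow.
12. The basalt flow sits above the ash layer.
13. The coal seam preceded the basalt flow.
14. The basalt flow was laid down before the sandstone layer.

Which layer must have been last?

the clay lens

Every other layer has a chain of constraints placing it before the clay lens, so the clay lens is last.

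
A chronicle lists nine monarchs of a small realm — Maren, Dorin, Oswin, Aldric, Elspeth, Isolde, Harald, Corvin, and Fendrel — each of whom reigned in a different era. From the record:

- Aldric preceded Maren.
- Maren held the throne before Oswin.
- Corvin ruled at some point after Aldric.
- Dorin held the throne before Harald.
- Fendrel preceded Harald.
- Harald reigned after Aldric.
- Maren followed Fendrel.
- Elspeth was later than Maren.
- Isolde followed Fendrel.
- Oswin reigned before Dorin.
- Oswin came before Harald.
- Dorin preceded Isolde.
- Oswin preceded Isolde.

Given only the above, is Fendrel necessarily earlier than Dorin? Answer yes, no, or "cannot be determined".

yes

Chain the constraints: Fendrel → Maren → Oswin → Dorin. Each link is directly stated, so Fendrel comes before Dorin.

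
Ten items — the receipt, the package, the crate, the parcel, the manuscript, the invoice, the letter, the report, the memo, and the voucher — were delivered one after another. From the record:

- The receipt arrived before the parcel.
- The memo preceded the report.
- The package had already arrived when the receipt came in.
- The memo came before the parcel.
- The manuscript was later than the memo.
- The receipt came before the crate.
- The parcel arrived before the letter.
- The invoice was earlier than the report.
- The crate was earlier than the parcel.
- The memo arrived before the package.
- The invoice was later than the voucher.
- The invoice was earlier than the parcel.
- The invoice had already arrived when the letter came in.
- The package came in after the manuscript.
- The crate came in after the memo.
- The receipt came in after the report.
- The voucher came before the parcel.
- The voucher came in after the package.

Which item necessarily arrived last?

Every other item has a chain of constraints placing it before the letter, so the letter is last.

the letter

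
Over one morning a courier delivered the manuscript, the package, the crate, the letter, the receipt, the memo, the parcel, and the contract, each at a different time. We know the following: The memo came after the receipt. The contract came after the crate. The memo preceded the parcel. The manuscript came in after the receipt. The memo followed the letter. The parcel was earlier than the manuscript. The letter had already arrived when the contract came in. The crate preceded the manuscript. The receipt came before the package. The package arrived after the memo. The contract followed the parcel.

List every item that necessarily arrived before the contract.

Directly stated before the contract: the crate, the letter, and the parcel.
The memo reaches the contract via the memo → the parcel → the contract.
The receipt reaches the contract via the receipt → the memo → the parcel → the contract.
No chain forces the package (or any of the others) ahead of the contract.

the crate, the letter, the memo, the parcel, the receipt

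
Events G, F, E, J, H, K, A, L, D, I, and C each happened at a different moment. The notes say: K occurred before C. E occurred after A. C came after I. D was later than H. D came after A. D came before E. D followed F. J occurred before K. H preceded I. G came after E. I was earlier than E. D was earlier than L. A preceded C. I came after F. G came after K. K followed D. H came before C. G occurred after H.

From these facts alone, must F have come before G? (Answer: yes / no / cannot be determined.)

Chain the constraints: F → I → E → G. Each link is directly stated, so F comes before G.

yes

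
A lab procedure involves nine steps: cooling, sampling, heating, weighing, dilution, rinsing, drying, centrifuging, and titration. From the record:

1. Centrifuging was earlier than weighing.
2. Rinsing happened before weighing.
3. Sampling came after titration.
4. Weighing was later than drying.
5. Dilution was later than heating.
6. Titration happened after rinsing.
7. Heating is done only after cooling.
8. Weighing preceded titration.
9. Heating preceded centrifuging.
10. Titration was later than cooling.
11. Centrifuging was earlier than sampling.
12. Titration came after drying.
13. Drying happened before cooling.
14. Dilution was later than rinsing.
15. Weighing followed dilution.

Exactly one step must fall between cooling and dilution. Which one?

Tracing the constraints gives cooling → heating → dilution, so heating sits after cooling and before dilution.
No other step is forced both after cooling and before dilution.

heating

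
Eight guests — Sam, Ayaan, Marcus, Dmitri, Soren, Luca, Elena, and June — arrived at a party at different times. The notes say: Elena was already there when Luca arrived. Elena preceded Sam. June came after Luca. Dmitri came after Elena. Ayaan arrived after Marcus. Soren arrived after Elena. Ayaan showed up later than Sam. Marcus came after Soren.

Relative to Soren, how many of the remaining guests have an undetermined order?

4

Forced before Soren: Elena; forced after Soren: Ayaan and Marcus.
That leaves Dmitri, June, Luca, and Sam with no forced order relative to Soren — 4.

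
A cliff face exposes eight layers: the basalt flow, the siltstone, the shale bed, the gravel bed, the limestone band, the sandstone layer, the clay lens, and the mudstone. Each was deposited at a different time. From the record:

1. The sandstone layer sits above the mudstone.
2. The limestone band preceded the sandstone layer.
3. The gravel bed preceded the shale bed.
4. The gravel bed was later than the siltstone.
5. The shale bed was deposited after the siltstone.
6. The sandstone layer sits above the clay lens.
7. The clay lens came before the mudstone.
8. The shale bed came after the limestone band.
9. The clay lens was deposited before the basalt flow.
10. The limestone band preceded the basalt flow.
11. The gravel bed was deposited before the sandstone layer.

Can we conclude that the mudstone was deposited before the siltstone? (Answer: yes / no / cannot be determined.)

cannot be determined

No chain of stated constraints runs from the mudstone to the siltstone, and none runs from the siltstone to the mudstone either.
So the relative order of the mudstone and the siltstone is not fixed by the given facts.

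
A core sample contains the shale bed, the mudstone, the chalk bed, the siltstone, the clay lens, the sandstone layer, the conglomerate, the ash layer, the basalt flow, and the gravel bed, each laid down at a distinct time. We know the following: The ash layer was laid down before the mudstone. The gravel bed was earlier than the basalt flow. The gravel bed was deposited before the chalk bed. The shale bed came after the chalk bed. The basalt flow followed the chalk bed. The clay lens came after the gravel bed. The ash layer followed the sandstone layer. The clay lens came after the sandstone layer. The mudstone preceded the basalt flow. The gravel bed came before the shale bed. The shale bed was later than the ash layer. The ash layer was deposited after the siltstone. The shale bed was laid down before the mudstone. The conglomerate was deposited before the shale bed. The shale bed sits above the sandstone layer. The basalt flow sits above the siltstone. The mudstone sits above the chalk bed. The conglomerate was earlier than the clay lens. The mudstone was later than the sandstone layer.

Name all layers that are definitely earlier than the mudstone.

Directly stated before the mudstone: the ash layer, the chalk bed, the sandstone layer, and the shale bed.
The conglomerate reaches the mudstone via the conglomerate → the shale bed → the mudstone.
The gravel bed reaches the mudstone via the gravel bed → the chalk bed → the mudstone.
The siltstone reaches the mudstone via the siltstone → the ash layer → the mudstone.

the ash layer, the chalk bed, the conglomerate, the gravel bed, the sandstone layer, the shale bed, the siltstone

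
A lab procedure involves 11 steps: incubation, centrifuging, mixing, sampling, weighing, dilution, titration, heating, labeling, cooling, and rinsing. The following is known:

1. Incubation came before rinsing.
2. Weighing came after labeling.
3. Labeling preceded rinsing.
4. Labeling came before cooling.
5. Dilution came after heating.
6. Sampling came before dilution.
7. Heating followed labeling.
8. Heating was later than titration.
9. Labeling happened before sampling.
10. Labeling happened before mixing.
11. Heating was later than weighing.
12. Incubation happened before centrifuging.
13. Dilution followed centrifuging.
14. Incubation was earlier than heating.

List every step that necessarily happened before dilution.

centrifuging, heating, incubation, labeling, sampling, titration, weighing

Directly stated before dilution: centrifuging, heating, and sampling.
Incubation reaches dilution via incubation → heating → dilution.
Labeling reaches dilution via labeling → sampling → dilution.
Titration reaches dilution via titration → heating → dilution.
Likewise weighing reaches dilution by chaining the stated constraints.
No chain forces rinsing (or any of the others) ahead of dilution.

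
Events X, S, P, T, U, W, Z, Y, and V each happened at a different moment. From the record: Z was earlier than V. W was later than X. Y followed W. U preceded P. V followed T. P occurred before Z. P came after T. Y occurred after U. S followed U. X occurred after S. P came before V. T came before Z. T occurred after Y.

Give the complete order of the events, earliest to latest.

U, S, X, W, Y, T, P, Z, V

The constraints fix every adjacent pair, so only one ordering works:
U → S → X → W → Y → T → P → Z → V.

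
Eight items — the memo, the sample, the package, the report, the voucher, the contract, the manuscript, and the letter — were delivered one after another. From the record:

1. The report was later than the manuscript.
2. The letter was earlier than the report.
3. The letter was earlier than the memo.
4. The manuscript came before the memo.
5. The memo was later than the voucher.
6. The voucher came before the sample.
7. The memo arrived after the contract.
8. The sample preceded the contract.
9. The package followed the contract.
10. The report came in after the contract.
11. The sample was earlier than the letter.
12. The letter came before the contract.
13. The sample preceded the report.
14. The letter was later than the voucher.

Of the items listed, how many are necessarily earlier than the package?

4

Directly stated before the package: the contract.
The letter reaches the package via the letter → the contract → the package.
The sample reaches the package via the sample → the contract → the package.
The voucher reaches the package via the voucher → the sample → the contract → the package.
No chain forces the memo (or any of the others) ahead of the package.
That's the contract, the letter, the sample, and the voucher — 4 in all.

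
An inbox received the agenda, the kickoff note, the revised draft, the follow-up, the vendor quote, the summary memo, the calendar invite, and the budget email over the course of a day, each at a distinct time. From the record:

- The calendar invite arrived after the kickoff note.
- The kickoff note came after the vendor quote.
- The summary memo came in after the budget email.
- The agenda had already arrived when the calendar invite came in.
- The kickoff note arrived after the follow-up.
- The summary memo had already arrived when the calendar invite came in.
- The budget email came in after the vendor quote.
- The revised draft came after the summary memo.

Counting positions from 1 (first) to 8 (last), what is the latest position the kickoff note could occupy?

7

The kickoff note must come before the calendar invite — 1 message forced after it.
Everything else can be placed before the kickoff note in some valid order, so the kickoff note can sit as late as position 8 − 1 = 7.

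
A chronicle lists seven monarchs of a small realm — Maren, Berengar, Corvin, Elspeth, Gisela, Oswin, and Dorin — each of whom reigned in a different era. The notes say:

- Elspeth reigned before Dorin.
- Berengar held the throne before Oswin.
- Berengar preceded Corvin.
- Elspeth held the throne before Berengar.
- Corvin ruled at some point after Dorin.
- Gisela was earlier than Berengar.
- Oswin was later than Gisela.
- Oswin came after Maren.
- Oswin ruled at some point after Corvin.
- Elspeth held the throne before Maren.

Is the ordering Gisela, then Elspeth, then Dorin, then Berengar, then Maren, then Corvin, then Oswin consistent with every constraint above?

yes

Check each stated constraint against the proposed order — e.g. Elspeth is ahead of Maren; Gisela is ahead of Oswin. Every pair is in the required order; nothing is violated.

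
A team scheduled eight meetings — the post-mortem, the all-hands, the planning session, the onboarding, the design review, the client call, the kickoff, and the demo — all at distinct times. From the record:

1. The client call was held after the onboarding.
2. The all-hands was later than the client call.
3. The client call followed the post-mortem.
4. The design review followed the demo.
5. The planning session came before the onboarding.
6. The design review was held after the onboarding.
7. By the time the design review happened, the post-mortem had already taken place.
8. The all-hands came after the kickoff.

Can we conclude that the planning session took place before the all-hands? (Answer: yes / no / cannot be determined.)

yes

Chain the constraints: the planning session → the onboarding → the client call → the all-hands. Each link is directly stated, so the planning session comes before the all-hands.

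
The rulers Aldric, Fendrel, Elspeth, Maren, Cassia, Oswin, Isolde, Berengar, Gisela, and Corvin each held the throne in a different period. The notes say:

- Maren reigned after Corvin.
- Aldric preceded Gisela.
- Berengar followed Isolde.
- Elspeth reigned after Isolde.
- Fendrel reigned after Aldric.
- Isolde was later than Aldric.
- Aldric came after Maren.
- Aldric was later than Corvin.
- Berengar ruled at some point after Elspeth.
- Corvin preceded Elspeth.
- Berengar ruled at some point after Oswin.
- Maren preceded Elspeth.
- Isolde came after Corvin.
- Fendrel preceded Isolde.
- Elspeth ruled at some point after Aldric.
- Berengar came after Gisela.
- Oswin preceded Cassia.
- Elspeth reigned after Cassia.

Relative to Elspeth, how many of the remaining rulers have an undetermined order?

Forced before Elspeth: Aldric, Cassia, Corvin, Fendrel, Isolde, Maren, and Oswin; forced after Elspeth: Berengar.
That leaves Gisela with no forced order relative to Elspeth — 1.

1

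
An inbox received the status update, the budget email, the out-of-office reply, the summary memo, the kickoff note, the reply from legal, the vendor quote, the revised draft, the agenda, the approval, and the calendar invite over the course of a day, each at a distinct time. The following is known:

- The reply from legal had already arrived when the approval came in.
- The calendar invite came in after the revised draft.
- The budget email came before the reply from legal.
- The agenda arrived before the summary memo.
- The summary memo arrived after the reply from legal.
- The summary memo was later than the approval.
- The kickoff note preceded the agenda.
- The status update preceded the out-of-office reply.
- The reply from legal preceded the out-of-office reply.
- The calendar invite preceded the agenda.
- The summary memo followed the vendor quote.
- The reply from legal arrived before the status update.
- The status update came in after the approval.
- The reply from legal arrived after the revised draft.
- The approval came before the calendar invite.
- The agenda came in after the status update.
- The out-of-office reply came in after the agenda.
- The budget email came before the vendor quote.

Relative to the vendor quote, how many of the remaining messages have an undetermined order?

Forced before the vendor quote: the budget email; forced after the vendor quote: the summary memo.
That leaves the agenda, the approval, the calendar invite, the kickoff note, the out-of-office reply, the reply from legal, the revised draft, and the status update with no forced order relative to the vendor quote — 8.

8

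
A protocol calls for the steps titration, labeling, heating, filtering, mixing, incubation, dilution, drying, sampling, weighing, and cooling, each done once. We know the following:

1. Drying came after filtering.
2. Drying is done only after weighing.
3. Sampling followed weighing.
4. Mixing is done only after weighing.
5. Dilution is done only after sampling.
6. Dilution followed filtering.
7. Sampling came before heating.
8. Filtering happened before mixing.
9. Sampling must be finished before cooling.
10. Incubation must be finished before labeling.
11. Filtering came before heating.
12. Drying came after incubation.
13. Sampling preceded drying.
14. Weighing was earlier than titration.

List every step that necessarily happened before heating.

Directly stated before heating: filtering and sampling.
Weighing reaches heating via weighing → sampling → heating.

filtering, sampling, weighing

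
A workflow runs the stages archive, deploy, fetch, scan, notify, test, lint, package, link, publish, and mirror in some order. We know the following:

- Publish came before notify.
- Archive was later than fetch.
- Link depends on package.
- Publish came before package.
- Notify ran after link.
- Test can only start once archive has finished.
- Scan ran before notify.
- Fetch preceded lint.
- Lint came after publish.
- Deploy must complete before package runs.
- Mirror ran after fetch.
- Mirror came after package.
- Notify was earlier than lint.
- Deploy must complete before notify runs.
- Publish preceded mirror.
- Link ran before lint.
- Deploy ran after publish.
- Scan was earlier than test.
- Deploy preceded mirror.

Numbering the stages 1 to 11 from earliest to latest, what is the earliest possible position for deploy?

2

Publish must come before deploy — 1 forced predecessor.
Nothing else is forced ahead of deploy, so its earliest slot is position 1 + 1 = 2.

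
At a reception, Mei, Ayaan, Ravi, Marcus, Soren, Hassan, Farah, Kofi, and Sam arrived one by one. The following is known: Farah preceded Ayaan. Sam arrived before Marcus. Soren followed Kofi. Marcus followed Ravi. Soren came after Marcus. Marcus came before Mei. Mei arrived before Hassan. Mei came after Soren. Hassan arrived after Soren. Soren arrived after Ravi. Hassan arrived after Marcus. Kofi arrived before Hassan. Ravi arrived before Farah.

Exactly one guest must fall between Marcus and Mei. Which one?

Soren

Tracing the constraints gives Marcus → Soren → Mei, so Soren sits after Marcus and before Mei.
No other guest is forced both after Marcus and before Mei.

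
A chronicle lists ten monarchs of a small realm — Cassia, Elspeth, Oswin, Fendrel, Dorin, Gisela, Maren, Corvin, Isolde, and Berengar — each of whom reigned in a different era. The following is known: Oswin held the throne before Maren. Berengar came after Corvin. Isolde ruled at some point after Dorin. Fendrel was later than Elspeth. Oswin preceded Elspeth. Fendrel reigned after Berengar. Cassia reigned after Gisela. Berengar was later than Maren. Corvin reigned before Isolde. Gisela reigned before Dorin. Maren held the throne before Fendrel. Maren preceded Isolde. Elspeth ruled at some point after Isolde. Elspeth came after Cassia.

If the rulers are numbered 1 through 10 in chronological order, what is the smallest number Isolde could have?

6

Corvin, Dorin, Gisela, Maren, and Oswin must all come before Isolde — 5 forced predecessors.
Nothing else is forced ahead of Isolde, so their earliest slot is position 5 + 1 = 6.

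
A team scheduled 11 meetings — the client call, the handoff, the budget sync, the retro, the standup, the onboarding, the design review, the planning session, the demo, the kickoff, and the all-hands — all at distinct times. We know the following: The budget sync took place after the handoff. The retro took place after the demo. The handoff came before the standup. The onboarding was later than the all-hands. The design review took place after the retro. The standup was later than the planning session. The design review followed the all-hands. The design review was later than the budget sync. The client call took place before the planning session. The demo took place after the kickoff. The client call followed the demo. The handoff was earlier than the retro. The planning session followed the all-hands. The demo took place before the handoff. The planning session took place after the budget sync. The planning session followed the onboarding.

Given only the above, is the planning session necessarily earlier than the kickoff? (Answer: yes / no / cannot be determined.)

no

Tracing the constraints gives the kickoff → the demo → the client call → the planning session, so the kickoff must come before the planning session.
That means the planning session cannot be before the kickoff.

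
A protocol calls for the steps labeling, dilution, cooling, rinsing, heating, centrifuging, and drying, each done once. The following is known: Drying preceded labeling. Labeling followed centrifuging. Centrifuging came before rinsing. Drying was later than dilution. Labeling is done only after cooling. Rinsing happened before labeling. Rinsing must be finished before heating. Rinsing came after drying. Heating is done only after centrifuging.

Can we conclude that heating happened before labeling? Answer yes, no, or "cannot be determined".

cannot be determined

No chain of stated constraints runs from heating to labeling, and none runs from labeling to heating either.
So the relative order of heating and labeling is not fixed by the given facts.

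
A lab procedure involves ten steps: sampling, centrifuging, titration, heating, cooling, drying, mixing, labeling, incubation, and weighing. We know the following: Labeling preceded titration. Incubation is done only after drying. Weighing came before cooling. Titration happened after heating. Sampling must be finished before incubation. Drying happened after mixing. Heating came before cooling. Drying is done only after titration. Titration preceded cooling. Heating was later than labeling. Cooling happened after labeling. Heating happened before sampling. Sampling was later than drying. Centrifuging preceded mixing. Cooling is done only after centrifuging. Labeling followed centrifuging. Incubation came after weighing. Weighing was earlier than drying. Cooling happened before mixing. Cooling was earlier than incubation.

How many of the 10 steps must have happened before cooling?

5

Directly stated before cooling: centrifuging, heating, labeling, titration, and weighing.
That's centrifuging, heating, labeling, titration, and weighing — 5 in all.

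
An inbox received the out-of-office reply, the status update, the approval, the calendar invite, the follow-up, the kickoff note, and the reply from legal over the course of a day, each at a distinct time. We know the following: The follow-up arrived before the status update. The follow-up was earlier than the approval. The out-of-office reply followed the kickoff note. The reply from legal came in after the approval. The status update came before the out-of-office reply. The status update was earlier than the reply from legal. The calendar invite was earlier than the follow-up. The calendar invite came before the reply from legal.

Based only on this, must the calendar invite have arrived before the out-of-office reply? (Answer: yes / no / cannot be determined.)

yes

Chain the constraints: the calendar invite → the follow-up → the status update → the out-of-office reply. Each link is directly stated, so the calendar invite comes before the out-of-office reply.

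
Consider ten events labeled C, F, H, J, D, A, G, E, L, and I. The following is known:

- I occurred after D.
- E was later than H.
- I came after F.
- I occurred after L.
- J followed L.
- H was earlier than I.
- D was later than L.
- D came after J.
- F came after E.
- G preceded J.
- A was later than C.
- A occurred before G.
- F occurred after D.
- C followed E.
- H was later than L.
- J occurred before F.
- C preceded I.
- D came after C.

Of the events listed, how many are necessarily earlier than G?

Directly stated before G: A.
C reaches G via C → A → G.
E reaches G via E → C → A → G.
H reaches G via H → E → C → A → G.
Likewise L reaches G by chaining the stated constraints.
No chain forces J (or any of the others) ahead of G.
That's A, C, E, H, and L — 5 in all.

5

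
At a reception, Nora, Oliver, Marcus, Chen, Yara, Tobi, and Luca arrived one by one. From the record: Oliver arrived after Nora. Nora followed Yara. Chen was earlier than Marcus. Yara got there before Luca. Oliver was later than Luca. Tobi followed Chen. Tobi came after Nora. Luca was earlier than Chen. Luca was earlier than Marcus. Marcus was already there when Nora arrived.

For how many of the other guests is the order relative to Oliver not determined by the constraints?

1

Forced before Oliver: Chen, Luca, Marcus, Nora, and Yara.
That leaves Tobi with no forced order relative to Oliver — 1.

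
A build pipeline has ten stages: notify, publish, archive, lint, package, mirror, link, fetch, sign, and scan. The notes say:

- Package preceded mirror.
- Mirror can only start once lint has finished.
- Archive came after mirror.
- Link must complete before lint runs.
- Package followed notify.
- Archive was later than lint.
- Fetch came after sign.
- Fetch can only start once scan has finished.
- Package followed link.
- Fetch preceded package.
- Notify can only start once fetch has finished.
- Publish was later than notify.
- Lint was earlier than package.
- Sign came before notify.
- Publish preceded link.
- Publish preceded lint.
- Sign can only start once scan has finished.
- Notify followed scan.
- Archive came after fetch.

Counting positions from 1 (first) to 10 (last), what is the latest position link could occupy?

Link must come before archive, lint, mirror, and package — 4 stages forced after it.
Everything else can be placed before link in some valid order, so link can sit as late as position 10 − 4 = 6.

6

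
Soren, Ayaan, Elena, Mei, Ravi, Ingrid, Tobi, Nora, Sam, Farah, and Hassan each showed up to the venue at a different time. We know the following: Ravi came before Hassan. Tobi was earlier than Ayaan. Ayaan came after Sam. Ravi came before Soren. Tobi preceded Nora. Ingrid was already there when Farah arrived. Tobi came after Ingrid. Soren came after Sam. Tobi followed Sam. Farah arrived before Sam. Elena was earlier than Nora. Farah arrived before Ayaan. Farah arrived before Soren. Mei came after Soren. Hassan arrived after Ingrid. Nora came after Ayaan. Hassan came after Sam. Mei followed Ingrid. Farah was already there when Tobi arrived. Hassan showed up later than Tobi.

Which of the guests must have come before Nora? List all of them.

Ayaan, Elena, Farah, Ingrid, Sam, Tobi

Directly stated before Nora: Ayaan, Elena, and Tobi.
Farah reaches Nora via Farah → Tobi → Nora.
Ingrid reaches Nora via Ingrid → Tobi → Nora.
Sam reaches Nora via Sam → Ayaan → Nora.
No chain forces Mei (or any of the others) ahead of Nora.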